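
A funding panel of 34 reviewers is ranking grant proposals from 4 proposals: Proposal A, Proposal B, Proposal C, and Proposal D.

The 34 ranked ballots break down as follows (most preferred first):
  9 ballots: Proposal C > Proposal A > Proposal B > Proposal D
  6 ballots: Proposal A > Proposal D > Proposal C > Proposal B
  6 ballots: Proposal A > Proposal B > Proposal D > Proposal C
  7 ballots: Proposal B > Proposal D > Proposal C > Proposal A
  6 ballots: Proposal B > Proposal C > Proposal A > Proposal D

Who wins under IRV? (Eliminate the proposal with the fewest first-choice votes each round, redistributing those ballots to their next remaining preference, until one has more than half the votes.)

Proposal A

Round 1: Proposal A 12, Proposal B 13, Proposal C 9, Proposal D 0. Proposal D eliminated.
Round 2: Proposal A 12, Proposal B 13, Proposal C 9. Proposal C eliminated.
Round 3: Proposal A 21, Proposal B 13. Proposal A has a majority (≥18).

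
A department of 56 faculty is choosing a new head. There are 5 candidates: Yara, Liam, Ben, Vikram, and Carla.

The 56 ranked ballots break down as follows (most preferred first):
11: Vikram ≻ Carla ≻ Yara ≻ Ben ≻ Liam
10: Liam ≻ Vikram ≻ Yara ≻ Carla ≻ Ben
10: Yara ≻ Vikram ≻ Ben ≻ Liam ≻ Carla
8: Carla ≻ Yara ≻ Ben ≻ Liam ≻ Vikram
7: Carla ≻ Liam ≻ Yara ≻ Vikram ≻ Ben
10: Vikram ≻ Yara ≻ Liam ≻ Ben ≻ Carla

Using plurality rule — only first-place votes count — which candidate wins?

First-place votes: Yara 10, Liam 10, Ben 0, Vikram 21, Carla 15.

Vikram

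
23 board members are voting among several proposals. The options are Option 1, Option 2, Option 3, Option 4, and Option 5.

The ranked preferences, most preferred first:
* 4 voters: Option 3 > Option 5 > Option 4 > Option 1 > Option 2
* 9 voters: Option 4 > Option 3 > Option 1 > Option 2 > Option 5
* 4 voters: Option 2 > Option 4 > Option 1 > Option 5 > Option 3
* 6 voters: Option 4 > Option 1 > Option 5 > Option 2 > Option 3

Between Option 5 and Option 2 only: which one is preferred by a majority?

Option 2

Option 5 is ranked above Option 2 on 10 ballots; Option 2 above Option 5 on 13.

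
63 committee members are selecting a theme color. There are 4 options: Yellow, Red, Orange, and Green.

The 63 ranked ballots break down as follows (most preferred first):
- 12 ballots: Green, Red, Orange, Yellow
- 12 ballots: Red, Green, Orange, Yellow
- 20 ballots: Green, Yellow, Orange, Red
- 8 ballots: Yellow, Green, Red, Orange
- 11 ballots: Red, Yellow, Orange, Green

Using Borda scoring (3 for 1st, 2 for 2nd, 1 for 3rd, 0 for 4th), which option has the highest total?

Yellow: 12×0 + 12×0 + 20×2 + 8×3 + 11×2 = 86
Red: 12×2 + 12×3 + 20×0 + 8×1 + 11×3 = 101
Orange: 12×1 + 12×1 + 20×1 + 8×0 + 11×1 = 55
Green: 12×3 + 12×2 + 20×3 + 8×2 + 11×0 = 136

Green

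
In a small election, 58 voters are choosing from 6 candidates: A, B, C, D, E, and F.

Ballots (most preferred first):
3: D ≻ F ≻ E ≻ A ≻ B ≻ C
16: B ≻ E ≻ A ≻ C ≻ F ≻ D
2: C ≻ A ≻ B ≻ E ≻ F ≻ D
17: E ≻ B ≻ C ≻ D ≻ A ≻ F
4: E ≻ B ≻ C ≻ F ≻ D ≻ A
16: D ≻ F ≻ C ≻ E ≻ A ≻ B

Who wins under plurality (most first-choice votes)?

First-place votes: A 0, B 16, C 2, D 19, E 21, F 0.

E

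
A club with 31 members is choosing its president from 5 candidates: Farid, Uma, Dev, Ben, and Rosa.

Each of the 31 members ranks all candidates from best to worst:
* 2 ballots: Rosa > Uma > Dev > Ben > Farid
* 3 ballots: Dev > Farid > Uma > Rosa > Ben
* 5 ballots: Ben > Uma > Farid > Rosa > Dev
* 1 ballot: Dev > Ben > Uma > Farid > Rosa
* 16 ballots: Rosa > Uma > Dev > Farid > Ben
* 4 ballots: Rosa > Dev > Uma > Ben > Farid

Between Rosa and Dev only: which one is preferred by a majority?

Rosa

Rosa is ranked above Dev on 27 ballots; Dev above Rosa on 4.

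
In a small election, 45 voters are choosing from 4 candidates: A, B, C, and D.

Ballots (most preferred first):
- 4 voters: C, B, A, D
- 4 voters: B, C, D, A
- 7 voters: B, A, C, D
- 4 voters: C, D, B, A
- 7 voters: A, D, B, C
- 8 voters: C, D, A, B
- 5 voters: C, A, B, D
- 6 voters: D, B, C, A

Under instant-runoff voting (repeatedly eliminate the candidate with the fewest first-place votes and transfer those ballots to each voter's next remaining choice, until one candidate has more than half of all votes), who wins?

B

Round 1: A 7, B 11, C 21, D 6. D eliminated.
Round 2: A 7, B 17, C 21. A eliminated.
Round 3: B 24, C 21. B has a majority (≥23).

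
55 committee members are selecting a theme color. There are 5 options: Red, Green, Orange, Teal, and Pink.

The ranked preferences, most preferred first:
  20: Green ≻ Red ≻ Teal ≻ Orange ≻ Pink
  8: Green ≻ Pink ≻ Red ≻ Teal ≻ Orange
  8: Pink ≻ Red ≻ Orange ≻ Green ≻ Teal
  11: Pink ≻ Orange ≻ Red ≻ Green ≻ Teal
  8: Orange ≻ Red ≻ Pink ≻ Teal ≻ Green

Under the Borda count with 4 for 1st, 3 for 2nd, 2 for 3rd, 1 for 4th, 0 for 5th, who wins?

Red

Red: 20×3 + 8×2 + 8×3 + 11×2 + 8×3 = 146
Green: 20×4 + 8×4 + 8×1 + 11×1 + 8×0 = 131
Orange: 20×1 + 8×0 + 8×2 + 11×3 + 8×4 = 101
Teal: 20×2 + 8×1 + 8×0 + 11×0 + 8×1 = 56
Pink: 20×0 + 8×3 + 8×4 + 11×4 + 8×2 = 116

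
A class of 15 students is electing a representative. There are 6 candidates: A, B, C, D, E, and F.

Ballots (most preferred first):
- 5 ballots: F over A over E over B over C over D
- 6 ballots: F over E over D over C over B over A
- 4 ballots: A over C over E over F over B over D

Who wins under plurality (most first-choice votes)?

F

First-place votes: A 4, B 0, C 0, D 0, E 0, F 11.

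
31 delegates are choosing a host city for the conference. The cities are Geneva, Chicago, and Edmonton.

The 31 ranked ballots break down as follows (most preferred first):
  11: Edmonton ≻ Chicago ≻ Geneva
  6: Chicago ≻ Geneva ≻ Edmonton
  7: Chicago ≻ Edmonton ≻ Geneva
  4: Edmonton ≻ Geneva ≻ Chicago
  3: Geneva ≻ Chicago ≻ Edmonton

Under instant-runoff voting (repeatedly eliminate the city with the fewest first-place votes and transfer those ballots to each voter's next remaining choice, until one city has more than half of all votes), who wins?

Round 1: Geneva 3, Chicago 13, Edmonton 15. Geneva eliminated.
Round 2: Chicago 16, Edmonton 15. Chicago has a majority (≥16).

Chicago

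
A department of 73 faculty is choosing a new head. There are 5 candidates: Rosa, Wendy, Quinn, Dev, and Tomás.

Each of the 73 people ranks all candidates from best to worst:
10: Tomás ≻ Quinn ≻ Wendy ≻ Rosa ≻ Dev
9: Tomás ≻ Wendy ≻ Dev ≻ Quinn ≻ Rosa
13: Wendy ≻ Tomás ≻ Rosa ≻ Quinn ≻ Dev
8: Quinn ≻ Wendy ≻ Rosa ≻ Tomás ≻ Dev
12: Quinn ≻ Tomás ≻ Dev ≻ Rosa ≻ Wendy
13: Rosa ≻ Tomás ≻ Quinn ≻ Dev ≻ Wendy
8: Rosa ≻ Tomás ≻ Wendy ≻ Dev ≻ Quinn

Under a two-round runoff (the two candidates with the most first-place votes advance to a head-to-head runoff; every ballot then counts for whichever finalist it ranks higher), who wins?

Quinn

Round 1 first-place votes: Rosa 21, Wendy 13, Quinn 20, Dev 0, Tomás 19. Rosa and Quinn advance.
Runoff: Rosa is ranked above Quinn on 34 ballots, Quinn above Rosa on 39.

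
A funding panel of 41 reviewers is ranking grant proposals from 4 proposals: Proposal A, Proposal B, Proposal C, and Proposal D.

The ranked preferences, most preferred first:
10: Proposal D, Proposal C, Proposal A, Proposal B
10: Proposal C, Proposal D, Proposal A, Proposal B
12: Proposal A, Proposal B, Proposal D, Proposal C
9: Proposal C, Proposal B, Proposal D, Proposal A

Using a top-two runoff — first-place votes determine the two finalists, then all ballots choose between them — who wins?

Proposal C

Round 1 first-place votes: Proposal A 12, Proposal B 0, Proposal C 19, Proposal D 10. Proposal C and Proposal A advance.
Runoff: Proposal C is ranked above Proposal A on 29 ballots, Proposal A above Proposal C on 12.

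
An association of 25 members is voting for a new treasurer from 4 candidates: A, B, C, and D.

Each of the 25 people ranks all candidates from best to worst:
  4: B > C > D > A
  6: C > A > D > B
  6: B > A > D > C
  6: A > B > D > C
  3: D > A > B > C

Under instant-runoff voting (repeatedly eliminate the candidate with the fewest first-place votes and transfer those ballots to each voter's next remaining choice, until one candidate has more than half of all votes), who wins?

A

Round 1: A 6, B 10, C 6, D 3. D eliminated.
Round 2: A 9, B 10, C 6. C eliminated.
Round 3: A 15, B 10. A has a majority (≥13).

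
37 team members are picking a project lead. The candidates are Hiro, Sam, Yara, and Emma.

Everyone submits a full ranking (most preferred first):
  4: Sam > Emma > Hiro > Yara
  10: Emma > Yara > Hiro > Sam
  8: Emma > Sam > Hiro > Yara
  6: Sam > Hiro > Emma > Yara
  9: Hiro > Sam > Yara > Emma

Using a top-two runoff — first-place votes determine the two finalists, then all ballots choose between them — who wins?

Round 1 first-place votes: Hiro 9, Sam 10, Yara 0, Emma 18. Emma and Sam advance.
Runoff: Emma is ranked above Sam on 18 ballots, Sam above Emma on 19.

Sam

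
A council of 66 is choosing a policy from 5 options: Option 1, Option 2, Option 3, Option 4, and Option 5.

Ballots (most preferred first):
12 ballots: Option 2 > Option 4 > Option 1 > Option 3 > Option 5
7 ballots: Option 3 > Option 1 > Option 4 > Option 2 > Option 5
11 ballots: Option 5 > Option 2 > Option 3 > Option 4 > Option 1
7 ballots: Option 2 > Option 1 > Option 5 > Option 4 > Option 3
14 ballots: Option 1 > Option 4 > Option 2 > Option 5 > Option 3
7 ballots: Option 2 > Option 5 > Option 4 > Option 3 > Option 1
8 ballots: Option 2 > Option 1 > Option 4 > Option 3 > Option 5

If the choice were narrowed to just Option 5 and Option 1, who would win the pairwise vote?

Option 5 is ranked above Option 1 on 18 ballots; Option 1 above Option 5 on 48.

Option 1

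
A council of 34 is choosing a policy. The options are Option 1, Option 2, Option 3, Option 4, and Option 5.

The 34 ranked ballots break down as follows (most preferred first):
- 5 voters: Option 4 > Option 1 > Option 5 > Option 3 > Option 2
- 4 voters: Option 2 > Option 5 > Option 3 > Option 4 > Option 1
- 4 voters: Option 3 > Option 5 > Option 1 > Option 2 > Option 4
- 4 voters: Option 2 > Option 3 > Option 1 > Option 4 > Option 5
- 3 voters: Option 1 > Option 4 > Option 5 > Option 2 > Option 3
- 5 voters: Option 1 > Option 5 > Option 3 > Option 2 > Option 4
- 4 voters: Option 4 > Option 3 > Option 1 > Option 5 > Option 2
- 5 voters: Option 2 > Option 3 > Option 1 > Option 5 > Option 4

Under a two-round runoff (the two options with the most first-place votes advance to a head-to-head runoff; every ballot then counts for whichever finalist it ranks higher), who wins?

Round 1 first-place votes: Option 1 8, Option 2 13, Option 3 4, Option 4 9, Option 5 0. Option 2 and Option 4 advance.
Runoff: Option 2 is ranked above Option 4 on 22 ballots, Option 4 above Option 2 on 12.

Option 2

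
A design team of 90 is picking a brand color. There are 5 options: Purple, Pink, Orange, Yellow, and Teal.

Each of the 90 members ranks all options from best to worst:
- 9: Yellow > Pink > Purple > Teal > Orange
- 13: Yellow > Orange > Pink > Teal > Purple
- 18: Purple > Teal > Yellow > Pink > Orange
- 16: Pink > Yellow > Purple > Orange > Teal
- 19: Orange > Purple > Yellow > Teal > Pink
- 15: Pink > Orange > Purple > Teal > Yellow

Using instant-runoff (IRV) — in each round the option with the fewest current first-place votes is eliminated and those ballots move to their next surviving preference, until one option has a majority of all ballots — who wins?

Round 1: Purple 18, Pink 31, Orange 19, Yellow 22, Teal 0. Teal eliminated.
Round 2: Purple 18, Pink 31, Orange 19, Yellow 22. Purple eliminated.
Round 3: Pink 31, Orange 19, Yellow 40. Orange eliminated.
Round 4: Pink 31, Yellow 59. Yellow has a majority (≥46).

Yellow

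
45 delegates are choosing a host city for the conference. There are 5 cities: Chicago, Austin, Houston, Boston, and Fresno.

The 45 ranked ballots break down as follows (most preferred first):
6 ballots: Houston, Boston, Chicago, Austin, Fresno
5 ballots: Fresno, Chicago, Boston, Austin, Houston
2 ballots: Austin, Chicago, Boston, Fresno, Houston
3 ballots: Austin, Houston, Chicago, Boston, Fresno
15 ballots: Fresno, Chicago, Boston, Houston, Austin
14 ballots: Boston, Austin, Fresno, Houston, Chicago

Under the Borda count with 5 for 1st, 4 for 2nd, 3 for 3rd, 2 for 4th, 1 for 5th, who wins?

Chicago: 6×3 + 5×4 + 2×4 + 3×3 + 15×4 + 14×1 = 129
Austin: 6×2 + 5×2 + 2×5 + 3×5 + 15×1 + 14×4 = 118
Houston: 6×5 + 5×1 + 2×1 + 3×4 + 15×2 + 14×2 = 107
Boston: 6×4 + 5×3 + 2×3 + 3×2 + 15×3 + 14×5 = 166
Fresno: 6×1 + 5×5 + 2×2 + 3×1 + 15×5 + 14×3 = 155

Boston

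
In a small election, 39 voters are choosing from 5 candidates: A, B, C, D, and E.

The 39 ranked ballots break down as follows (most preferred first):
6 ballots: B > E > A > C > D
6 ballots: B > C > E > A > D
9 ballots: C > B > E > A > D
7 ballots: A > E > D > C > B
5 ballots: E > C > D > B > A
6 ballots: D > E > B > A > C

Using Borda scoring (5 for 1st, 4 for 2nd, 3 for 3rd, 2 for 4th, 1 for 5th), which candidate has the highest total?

A: 6×3 + 6×2 + 9×2 + 7×5 + 5×1 + 6×2 = 100
B: 6×5 + 6×5 + 9×4 + 7×1 + 5×2 + 6×3 = 131
C: 6×2 + 6×4 + 9×5 + 7×2 + 5×4 + 6×1 = 121
D: 6×1 + 6×1 + 9×1 + 7×3 + 5×3 + 6×5 = 87
E: 6×4 + 6×3 + 9×3 + 7×4 + 5×5 + 6×4 = 146

E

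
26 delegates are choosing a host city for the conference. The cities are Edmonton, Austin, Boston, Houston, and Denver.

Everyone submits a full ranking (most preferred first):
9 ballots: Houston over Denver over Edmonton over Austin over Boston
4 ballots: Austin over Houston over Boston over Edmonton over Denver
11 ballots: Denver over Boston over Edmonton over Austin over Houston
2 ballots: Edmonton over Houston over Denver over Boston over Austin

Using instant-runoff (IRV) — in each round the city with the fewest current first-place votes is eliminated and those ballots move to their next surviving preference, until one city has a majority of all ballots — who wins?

Round 1: Edmonton 2, Austin 4, Boston 0, Houston 9, Denver 11. Boston eliminated.
Round 2: Edmonton 2, Austin 4, Houston 9, Denver 11. Edmonton eliminated.
Round 3: Austin 4, Houston 11, Denver 11. Austin eliminated.
Round 4: Houston 15, Denver 11. Houston has a majority (≥14).

Houston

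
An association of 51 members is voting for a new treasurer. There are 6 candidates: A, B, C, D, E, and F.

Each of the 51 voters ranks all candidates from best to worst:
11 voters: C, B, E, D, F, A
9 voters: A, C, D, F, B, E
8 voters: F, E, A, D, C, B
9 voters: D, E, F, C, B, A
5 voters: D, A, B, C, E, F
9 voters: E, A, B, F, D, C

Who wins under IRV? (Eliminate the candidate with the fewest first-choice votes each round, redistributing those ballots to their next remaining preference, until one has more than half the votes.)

Round 1: A 9, B 0, C 11, D 14, E 9, F 8. B eliminated.
Round 2: A 9, C 11, D 14, E 9, F 8. F eliminated.
Round 3: A 9, C 11, D 14, E 17. A eliminated.
Round 4: C 20, D 14, E 17. D eliminated.
Round 5: C 25, E 26. E has a majority (≥26).

E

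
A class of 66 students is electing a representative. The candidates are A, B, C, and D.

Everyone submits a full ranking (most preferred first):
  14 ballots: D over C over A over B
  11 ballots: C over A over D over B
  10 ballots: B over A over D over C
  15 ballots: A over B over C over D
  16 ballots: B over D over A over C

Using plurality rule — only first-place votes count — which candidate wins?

B

First-place votes: A 15, B 26, C 11, D 14.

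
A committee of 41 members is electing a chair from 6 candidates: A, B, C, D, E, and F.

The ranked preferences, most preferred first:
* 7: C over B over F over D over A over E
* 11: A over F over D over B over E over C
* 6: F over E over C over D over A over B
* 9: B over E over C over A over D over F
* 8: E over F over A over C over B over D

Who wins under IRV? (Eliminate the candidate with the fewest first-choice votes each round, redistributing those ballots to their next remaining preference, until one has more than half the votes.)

B

Round 1: A 11, B 9, C 7, D 0, E 8, F 6. D eliminated.
Round 2: A 11, B 9, C 7, E 8, F 6. F eliminated.
Round 3: A 11, B 9, C 7, E 14. C eliminated.
Round 4: A 11, B 16, E 14. A eliminated.
Round 5: B 27, E 14. B has a majority (≥21).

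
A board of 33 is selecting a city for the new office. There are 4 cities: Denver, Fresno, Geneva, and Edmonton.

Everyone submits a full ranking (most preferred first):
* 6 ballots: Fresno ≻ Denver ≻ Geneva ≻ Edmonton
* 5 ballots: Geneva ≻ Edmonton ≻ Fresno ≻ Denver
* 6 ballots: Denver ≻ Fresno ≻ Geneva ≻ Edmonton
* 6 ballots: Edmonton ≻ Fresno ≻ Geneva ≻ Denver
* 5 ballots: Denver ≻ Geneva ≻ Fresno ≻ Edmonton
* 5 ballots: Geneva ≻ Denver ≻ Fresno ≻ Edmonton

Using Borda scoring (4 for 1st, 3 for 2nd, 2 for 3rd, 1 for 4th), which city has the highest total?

Geneva

Denver: 6×3 + 5×1 + 6×4 + 6×1 + 5×4 + 5×3 = 88
Fresno: 6×4 + 5×2 + 6×3 + 6×3 + 5×2 + 5×2 = 90
Geneva: 6×2 + 5×4 + 6×2 + 6×2 + 5×3 + 5×4 = 91
Edmonton: 6×1 + 5×3 + 6×1 + 6×4 + 5×1 + 5×1 = 61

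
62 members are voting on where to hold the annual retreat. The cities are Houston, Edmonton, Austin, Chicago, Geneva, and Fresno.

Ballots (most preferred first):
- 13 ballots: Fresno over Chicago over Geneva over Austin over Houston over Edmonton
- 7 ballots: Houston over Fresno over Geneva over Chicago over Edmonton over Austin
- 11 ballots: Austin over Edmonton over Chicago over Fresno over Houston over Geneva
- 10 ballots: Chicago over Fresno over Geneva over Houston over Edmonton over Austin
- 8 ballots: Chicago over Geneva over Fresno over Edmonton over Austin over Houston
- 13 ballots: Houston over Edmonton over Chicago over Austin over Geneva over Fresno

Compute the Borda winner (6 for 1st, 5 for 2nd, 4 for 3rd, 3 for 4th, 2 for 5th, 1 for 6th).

Chicago

Houston: 13×2 + 7×6 + 11×2 + 10×3 + 8×1 + 13×6 = 206
Edmonton: 13×1 + 7×2 + 11×5 + 10×2 + 8×3 + 13×5 = 191
Austin: 13×3 + 7×1 + 11×6 + 10×1 + 8×2 + 13×3 = 177
Chicago: 13×5 + 7×3 + 11×4 + 10×6 + 8×6 + 13×4 = 290
Geneva: 13×4 + 7×4 + 11×1 + 10×4 + 8×5 + 13×2 = 197
Fresno: 13×6 + 7×5 + 11×3 + 10×5 + 8×4 + 13×1 = 241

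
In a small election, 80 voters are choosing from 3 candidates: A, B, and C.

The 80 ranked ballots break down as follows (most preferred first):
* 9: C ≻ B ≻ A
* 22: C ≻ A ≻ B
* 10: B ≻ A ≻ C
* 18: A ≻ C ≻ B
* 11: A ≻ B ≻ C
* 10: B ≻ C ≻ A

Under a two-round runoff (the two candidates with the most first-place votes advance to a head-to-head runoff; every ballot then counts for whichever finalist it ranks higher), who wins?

Round 1 first-place votes: A 29, B 20, C 31. C and A advance.
Runoff: C is ranked above A on 41 ballots, A above C on 39.

C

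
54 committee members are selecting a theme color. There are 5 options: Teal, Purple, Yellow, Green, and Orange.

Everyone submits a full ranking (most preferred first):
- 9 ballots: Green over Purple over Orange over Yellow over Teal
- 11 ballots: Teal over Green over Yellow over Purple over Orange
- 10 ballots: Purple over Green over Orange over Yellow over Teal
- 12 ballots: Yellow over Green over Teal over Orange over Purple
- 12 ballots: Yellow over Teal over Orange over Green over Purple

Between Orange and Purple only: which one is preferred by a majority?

Orange is ranked above Purple on 24 ballots; Purple above Orange on 30.

Purple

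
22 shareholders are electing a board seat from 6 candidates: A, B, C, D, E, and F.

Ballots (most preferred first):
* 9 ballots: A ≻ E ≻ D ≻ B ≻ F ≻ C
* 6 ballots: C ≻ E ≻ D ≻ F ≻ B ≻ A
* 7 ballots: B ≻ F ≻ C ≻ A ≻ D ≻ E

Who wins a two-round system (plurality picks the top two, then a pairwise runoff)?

B

Round 1 first-place votes: A 9, B 7, C 6, D 0, E 0, F 0. A and B advance.
Runoff: A is ranked above B on 9 ballots, B above A on 13.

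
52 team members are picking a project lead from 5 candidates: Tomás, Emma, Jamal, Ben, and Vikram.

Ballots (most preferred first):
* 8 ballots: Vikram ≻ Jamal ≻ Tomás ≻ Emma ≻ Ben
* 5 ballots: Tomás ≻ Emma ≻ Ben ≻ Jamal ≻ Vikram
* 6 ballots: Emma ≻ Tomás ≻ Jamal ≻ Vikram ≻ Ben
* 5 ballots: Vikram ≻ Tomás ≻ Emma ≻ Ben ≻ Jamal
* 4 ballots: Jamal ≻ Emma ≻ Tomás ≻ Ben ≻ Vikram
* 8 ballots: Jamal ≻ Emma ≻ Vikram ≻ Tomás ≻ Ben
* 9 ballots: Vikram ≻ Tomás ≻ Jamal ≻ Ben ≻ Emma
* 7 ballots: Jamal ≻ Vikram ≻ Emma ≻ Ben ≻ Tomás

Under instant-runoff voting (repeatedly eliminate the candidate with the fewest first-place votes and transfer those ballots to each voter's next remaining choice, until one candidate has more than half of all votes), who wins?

Round 1: Tomás 5, Emma 6, Jamal 19, Ben 0, Vikram 22. Ben eliminated.
Round 2: Tomás 5, Emma 6, Jamal 19, Vikram 22. Tomás eliminated.
Round 3: Emma 11, Jamal 19, Vikram 22. Emma eliminated.
Round 4: Jamal 30, Vikram 22. Jamal has a majority (≥27).

Jamal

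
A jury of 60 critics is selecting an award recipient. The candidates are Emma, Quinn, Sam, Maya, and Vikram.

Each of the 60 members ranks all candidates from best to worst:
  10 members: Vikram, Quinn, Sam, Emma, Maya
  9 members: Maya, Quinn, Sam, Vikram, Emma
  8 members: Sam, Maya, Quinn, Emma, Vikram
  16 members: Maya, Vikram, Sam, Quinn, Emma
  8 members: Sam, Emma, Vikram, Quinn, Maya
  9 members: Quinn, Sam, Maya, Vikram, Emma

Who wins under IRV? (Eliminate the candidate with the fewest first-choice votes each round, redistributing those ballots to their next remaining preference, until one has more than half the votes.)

Sam

Round 1: Emma 0, Quinn 9, Sam 16, Maya 25, Vikram 10. Emma eliminated.
Round 2: Quinn 9, Sam 16, Maya 25, Vikram 10. Quinn eliminated.
Round 3: Sam 25, Maya 25, Vikram 10. Vikram eliminated.
Round 4: Sam 35, Maya 25. Sam has a majority (≥31).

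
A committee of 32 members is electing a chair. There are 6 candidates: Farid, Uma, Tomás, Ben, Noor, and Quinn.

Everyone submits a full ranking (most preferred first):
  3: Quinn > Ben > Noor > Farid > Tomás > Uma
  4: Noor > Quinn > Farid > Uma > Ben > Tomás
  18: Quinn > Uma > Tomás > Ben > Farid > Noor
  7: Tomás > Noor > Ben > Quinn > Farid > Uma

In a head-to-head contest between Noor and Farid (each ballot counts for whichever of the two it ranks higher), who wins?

Farid

Noor is ranked above Farid on 14 ballots; Farid above Noor on 18.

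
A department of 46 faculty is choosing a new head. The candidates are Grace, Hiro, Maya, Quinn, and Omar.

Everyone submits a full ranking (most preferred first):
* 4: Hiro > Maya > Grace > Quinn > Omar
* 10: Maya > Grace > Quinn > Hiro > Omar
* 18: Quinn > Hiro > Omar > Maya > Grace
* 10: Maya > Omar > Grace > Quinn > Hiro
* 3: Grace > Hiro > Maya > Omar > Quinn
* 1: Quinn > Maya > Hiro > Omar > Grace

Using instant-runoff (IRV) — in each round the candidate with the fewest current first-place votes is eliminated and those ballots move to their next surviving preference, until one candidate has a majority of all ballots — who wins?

Maya

Round 1: Grace 3, Hiro 4, Maya 20, Quinn 19, Omar 0. Omar eliminated.
Round 2: Grace 3, Hiro 4, Maya 20, Quinn 19. Grace eliminated.
Round 3: Hiro 7, Maya 20, Quinn 19. Hiro eliminated.
Round 4: Maya 27, Quinn 19. Maya has a majority (≥24).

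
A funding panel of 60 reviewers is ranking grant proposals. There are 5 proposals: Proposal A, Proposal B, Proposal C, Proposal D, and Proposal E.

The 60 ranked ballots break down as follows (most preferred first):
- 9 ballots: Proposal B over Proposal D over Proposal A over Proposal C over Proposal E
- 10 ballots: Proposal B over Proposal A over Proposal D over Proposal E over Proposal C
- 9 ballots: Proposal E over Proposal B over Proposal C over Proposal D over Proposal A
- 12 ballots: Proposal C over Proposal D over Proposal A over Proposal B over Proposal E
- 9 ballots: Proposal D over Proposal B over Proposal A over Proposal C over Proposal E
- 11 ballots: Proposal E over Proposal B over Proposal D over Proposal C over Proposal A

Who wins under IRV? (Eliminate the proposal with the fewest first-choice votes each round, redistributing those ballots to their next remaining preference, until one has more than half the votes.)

Proposal B

Round 1: Proposal A 0, Proposal B 19, Proposal C 12, Proposal D 9, Proposal E 20. Proposal A eliminated.
Round 2: Proposal B 19, Proposal C 12, Proposal D 9, Proposal E 20. Proposal D eliminated.
Round 3: Proposal B 28, Proposal C 12, Proposal E 20. Proposal C eliminated.
Round 4: Proposal B 40, Proposal E 20. Proposal B has a majority (≥31).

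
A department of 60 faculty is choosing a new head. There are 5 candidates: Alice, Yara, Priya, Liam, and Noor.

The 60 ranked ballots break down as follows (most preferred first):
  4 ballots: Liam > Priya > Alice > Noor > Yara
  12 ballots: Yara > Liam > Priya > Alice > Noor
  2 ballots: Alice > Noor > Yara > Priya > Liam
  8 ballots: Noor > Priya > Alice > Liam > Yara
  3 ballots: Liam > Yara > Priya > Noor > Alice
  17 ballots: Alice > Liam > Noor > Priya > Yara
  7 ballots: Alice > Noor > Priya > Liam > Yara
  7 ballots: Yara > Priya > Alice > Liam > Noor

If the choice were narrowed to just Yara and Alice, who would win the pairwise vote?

Alice

Yara is ranked above Alice on 22 ballots; Alice above Yara on 38.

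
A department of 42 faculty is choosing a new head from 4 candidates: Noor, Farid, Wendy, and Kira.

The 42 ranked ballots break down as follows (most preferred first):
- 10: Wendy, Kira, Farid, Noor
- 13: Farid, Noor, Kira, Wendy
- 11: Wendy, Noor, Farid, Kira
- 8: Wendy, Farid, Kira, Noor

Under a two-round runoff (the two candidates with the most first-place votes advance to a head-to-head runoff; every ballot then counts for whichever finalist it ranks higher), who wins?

Round 1 first-place votes: Noor 0, Farid 13, Wendy 29, Kira 0. Wendy and Farid advance.
Runoff: Wendy is ranked above Farid on 29 ballots, Farid above Wendy on 13.

Wendy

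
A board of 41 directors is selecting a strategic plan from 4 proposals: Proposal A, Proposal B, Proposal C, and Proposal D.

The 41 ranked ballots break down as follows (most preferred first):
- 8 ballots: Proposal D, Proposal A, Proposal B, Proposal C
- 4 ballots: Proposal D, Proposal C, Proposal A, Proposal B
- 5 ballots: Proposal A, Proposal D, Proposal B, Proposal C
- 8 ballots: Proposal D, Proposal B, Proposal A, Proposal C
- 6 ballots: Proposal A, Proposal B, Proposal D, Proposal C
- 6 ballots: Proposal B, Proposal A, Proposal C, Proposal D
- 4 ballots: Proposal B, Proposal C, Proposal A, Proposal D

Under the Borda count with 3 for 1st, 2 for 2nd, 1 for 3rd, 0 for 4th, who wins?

Proposal A: 8×2 + 4×1 + 5×3 + 8×1 + 6×3 + 6×2 + 4×1 = 77
Proposal B: 8×1 + 4×0 + 5×1 + 8×2 + 6×2 + 6×3 + 4×3 = 71
Proposal C: 8×0 + 4×2 + 5×0 + 8×0 + 6×0 + 6×1 + 4×2 = 22
Proposal D: 8×3 + 4×3 + 5×2 + 8×3 + 6×1 + 6×0 + 4×0 = 76

Proposal A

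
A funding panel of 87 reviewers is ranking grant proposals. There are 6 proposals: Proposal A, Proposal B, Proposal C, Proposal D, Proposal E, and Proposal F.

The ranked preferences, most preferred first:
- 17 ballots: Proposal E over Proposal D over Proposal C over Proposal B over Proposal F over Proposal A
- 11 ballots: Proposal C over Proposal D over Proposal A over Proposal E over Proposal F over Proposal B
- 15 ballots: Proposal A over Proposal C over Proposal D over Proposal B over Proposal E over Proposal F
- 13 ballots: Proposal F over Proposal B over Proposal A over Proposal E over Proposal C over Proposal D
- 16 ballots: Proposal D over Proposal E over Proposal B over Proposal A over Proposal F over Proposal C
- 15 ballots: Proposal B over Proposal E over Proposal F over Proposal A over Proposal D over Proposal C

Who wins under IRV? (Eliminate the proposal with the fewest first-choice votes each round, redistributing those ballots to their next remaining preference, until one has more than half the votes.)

Round 1: Proposal A 15, Proposal B 15, Proposal C 11, Proposal D 16, Proposal E 17, Proposal F 13. Proposal C eliminated.
Round 2: Proposal A 15, Proposal B 15, Proposal D 27, Proposal E 17, Proposal F 13. Proposal F eliminated.
Round 3: Proposal A 15, Proposal B 28, Proposal D 27, Proposal E 17. Proposal A eliminated.
Round 4: Proposal B 28, Proposal D 42, Proposal E 17. Proposal E eliminated.
Round 5: Proposal B 28, Proposal D 59. Proposal D has a majority (≥44).

Proposal D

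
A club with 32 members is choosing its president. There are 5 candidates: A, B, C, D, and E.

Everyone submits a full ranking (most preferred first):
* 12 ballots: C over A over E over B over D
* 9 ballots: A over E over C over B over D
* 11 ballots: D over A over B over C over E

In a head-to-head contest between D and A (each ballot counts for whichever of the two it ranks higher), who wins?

A

D is ranked above A on 11 ballots; A above D on 21.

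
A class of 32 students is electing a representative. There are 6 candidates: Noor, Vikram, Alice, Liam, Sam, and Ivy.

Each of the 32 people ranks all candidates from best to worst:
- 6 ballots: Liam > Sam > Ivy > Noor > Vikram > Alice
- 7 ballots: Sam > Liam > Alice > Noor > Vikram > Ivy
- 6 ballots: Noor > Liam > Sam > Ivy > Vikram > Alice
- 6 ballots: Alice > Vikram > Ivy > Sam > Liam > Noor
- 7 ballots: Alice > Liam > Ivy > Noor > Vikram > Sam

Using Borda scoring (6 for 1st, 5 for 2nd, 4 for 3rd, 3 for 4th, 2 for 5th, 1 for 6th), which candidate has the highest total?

Liam

Noor: 6×3 + 7×3 + 6×6 + 6×1 + 7×3 = 102
Vikram: 6×2 + 7×2 + 6×2 + 6×5 + 7×2 = 82
Alice: 6×1 + 7×4 + 6×1 + 6×6 + 7×6 = 118
Liam: 6×6 + 7×5 + 6×5 + 6×2 + 7×5 = 148
Sam: 6×5 + 7×6 + 6×4 + 6×3 + 7×1 = 121
Ivy: 6×4 + 7×1 + 6×3 + 6×4 + 7×4 = 101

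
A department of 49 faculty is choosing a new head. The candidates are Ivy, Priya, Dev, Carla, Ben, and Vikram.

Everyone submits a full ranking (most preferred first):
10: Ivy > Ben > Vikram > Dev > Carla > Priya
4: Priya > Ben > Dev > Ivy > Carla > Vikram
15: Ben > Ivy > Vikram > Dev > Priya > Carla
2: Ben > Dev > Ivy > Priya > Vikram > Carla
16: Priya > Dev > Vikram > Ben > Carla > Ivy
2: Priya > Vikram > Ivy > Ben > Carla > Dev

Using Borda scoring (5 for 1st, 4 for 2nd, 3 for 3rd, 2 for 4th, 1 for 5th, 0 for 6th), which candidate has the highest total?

Ben

Ivy: 10×5 + 4×2 + 15×4 + 2×3 + 16×0 + 2×3 = 130
Priya: 10×0 + 4×5 + 15×1 + 2×2 + 16×5 + 2×5 = 129
Dev: 10×2 + 4×3 + 15×2 + 2×4 + 16×4 + 2×0 = 134
Carla: 10×1 + 4×1 + 15×0 + 2×0 + 16×1 + 2×1 = 32
Ben: 10×4 + 4×4 + 15×5 + 2×5 + 16×2 + 2×2 = 177
Vikram: 10×3 + 4×0 + 15×3 + 2×1 + 16×3 + 2×4 = 133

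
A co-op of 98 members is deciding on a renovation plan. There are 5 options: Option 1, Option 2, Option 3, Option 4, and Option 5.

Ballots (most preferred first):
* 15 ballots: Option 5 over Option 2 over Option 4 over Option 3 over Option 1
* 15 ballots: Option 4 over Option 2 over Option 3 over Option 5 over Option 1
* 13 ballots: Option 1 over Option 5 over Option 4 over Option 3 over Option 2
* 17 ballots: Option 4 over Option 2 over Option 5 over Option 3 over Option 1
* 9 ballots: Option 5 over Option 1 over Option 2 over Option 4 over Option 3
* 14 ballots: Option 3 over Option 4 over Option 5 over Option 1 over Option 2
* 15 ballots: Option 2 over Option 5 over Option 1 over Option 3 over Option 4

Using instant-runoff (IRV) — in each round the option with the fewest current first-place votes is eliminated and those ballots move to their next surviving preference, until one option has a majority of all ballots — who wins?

Option 5

Round 1: Option 1 13, Option 2 15, Option 3 14, Option 4 32, Option 5 24. Option 1 eliminated.
Round 2: Option 2 15, Option 3 14, Option 4 32, Option 5 37. Option 3 eliminated.
Round 3: Option 2 15, Option 4 46, Option 5 37. Option 2 eliminated.
Round 4: Option 4 46, Option 5 52. Option 5 has a majority (≥50).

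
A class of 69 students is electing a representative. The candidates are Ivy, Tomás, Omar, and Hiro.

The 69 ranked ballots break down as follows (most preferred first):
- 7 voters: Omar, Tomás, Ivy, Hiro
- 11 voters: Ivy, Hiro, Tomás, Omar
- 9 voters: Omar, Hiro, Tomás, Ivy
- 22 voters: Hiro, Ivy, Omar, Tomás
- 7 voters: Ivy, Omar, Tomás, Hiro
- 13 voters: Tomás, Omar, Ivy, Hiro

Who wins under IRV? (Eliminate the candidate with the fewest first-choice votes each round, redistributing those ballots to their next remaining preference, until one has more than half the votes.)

Round 1: Ivy 18, Tomás 13, Omar 16, Hiro 22. Tomás eliminated.
Round 2: Ivy 18, Omar 29, Hiro 22. Ivy eliminated.
Round 3: Omar 36, Hiro 33. Omar has a majority (≥35).

Omar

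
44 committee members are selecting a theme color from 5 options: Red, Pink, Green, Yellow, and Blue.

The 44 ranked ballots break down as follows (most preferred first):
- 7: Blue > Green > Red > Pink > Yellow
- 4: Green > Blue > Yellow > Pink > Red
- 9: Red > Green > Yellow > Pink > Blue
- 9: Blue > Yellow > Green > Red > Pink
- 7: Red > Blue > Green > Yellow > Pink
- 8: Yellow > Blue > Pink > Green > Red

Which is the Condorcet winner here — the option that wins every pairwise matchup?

Blue

Blue vs Red: 28–16
Blue vs Pink: 35–9
Blue vs Green: 31–13
Blue vs Yellow: 27–17
Blue beats every other option.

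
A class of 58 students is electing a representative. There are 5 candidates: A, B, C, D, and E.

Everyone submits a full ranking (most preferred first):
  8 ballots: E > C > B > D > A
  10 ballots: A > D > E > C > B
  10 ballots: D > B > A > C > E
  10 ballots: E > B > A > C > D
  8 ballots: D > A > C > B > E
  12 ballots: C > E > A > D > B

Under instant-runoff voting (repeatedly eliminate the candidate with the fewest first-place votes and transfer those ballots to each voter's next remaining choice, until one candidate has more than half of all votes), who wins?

E

Round 1: A 10, B 0, C 12, D 18, E 18. B eliminated.
Round 2: A 10, C 12, D 18, E 18. A eliminated.
Round 3: C 12, D 28, E 18. C eliminated.
Round 4: D 28, E 30. E has a majority (≥30).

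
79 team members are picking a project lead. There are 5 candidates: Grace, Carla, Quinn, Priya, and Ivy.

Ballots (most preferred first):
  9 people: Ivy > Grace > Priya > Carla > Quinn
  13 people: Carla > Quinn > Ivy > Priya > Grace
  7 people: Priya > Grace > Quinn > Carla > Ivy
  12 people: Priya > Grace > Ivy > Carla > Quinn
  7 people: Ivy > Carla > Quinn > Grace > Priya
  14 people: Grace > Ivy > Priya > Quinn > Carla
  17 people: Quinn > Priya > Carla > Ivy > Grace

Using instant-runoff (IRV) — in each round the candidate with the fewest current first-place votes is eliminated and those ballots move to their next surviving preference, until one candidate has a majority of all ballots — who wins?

Ivy

Round 1: Grace 14, Carla 13, Quinn 17, Priya 19, Ivy 16. Carla eliminated.
Round 2: Grace 14, Quinn 30, Priya 19, Ivy 16. Grace eliminated.
Round 3: Quinn 30, Priya 19, Ivy 30. Priya eliminated.
Round 4: Quinn 37, Ivy 42. Ivy has a majority (≥40).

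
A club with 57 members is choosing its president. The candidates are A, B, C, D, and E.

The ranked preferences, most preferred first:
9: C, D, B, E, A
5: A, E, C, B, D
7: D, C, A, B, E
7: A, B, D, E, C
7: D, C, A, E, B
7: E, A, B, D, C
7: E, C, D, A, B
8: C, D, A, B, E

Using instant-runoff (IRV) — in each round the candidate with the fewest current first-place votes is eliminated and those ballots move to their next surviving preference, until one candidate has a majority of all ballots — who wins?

Round 1: A 12, B 0, C 17, D 14, E 14. B eliminated.
Round 2: A 12, C 17, D 14, E 14. A eliminated.
Round 3: C 17, D 21, E 19. C eliminated.
Round 4: D 38, E 19. D has a majority (≥29).

D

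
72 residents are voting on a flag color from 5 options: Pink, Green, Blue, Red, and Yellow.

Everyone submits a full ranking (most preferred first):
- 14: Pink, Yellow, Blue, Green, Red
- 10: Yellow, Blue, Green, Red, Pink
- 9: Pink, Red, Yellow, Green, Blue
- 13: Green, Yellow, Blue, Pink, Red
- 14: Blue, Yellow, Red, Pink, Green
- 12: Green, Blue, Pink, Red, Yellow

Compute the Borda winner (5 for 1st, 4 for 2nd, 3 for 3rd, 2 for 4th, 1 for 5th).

Pink: 14×5 + 10×1 + 9×5 + 13×2 + 14×2 + 12×3 = 215
Green: 14×2 + 10×3 + 9×2 + 13×5 + 14×1 + 12×5 = 215
Blue: 14×3 + 10×4 + 9×1 + 13×3 + 14×5 + 12×4 = 248
Red: 14×1 + 10×2 + 9×4 + 13×1 + 14×3 + 12×2 = 149
Yellow: 14×4 + 10×5 + 9×3 + 13×4 + 14×4 + 12×1 = 253

Yellow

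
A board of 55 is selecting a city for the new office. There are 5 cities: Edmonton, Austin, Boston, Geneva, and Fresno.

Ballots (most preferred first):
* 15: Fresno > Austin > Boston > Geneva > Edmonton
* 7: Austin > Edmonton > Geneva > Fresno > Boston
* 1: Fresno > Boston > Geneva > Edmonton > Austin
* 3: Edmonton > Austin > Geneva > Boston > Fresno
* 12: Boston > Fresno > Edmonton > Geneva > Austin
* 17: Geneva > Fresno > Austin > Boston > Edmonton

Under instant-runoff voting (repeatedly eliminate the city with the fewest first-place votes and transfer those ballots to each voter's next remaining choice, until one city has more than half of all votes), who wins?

Fresno

Round 1: Edmonton 3, Austin 7, Boston 12, Geneva 17, Fresno 16. Edmonton eliminated.
Round 2: Austin 10, Boston 12, Geneva 17, Fresno 16. Austin eliminated.
Round 3: Boston 12, Geneva 27, Fresno 16. Boston eliminated.
Round 4: Geneva 27, Fresno 28. Fresno has a majority (≥28).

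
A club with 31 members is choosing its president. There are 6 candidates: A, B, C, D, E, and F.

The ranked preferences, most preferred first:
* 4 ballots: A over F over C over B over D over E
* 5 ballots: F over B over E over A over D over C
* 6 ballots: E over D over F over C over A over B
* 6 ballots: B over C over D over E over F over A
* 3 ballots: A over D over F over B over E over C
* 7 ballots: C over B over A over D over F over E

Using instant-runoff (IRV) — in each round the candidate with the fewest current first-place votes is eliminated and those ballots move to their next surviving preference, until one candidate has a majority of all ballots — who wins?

Round 1: A 7, B 6, C 7, D 0, E 6, F 5. D eliminated.
Round 2: A 7, B 6, C 7, E 6, F 5. F eliminated.
Round 3: A 7, B 11, C 7, E 6. E eliminated.
Round 4: A 7, B 11, C 13. A eliminated.
Round 5: B 14, C 17. C has a majority (≥16).

C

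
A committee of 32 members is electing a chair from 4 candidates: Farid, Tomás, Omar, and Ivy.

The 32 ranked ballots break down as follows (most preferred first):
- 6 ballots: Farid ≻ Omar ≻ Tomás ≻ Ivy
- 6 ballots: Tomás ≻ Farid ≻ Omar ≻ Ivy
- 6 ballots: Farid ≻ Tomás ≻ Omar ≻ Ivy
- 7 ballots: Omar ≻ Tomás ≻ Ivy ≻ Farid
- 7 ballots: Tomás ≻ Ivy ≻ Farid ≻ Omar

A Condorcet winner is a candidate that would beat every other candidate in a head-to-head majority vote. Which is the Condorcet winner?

Tomás

Tomás vs Farid: 20–12
Tomás vs Omar: 19–13
Tomás vs Ivy: 32–0
Tomás beats every other candidate.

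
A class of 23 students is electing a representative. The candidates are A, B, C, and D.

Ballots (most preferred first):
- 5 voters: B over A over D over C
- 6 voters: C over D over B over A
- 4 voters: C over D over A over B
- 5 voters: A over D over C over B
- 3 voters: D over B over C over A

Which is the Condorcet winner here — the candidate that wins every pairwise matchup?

D vs A: 13–10
D vs B: 18–5
D vs C: 13–10
D beats every other candidate.

D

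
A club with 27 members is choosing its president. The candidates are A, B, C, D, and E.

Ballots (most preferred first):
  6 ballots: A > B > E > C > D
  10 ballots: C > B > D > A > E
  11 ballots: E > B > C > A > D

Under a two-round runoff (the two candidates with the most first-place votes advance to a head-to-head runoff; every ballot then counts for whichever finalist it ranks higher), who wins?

E

Round 1 first-place votes: A 6, B 0, C 10, D 0, E 11. E and C advance.
Runoff: E is ranked above C on 17 ballots, C above E on 10.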